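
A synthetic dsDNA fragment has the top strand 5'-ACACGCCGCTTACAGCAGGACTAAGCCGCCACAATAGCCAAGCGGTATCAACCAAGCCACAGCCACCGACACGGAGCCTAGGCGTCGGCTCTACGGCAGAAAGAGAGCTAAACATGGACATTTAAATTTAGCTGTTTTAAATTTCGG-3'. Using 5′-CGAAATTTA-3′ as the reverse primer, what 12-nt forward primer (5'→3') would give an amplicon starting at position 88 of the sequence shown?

5'-GCTCTACGGCAG-3'

The reverse primer's reverse complement TAAATTTCG matches the template at positions 138–146; the product starts at position 88.
The forward primer is identical to the top strand over positions 88–99: GCTCTACGGCAG.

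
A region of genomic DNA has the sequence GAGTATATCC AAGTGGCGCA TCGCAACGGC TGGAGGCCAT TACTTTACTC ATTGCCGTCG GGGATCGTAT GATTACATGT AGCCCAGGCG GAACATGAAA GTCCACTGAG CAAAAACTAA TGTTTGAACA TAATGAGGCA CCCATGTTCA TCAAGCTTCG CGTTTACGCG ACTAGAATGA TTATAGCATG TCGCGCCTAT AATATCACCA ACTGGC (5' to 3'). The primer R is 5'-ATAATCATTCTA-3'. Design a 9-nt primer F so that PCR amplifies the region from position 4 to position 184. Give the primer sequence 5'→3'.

5'-TATATCCAA-3'

The reverse primer's reverse complement TAGAATGATTAT matches the template at positions 173–184; the product starts at position 4.
The forward primer is identical to the top strand over positions 4–12: TATATCCAA.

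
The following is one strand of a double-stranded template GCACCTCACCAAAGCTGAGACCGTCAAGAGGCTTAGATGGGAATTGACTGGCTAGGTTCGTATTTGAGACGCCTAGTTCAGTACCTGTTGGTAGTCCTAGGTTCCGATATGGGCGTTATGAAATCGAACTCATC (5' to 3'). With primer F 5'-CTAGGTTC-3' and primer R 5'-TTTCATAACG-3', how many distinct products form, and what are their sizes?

The forward primer CTAGGTTC matches the top strand at positions 52–59, 97–104.
The reverse primer's reverse complement is CGTTATGAAA, matching at positions 114–123.
Each forward site pairs with the reverse site to give a product ending at position 123: sizes 72, 27 bp.

Two products: 72 bp, 27 bp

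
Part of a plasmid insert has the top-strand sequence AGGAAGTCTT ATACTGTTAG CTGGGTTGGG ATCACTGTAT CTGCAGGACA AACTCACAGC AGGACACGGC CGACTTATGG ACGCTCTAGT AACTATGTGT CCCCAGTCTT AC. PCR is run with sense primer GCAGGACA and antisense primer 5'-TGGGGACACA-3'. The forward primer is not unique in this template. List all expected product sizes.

63 bp, 47 bp

The forward primer GCAGGACA matches the top strand at positions 43–50, 59–66.
The reverse primer's reverse complement is TGTGTCCCCA, matching at positions 96–105.
Each forward site pairs with the reverse site to give a product ending at position 105: sizes 63, 47 bp.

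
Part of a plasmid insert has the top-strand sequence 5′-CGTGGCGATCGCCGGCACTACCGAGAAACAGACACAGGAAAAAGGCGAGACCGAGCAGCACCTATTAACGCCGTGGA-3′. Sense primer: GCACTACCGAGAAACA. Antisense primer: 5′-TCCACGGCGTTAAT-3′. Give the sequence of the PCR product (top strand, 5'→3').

The forward primer matches the template at positions 15–30.
Taking the reverse complement of TCCACGGCGTTAAT gives ATTAACGCCGTGGA, found at positions 64–77 on the template; the primer anneals here to the top strand with its 3' end pointing upstream.
The product is the template from position 15 through 77 (63 bp).

5'-GCACTACCGAGAAACAGACACAGGAAAAAGGCGAGACCGAGCAGCACCTATTAACGCCGTGGA-3'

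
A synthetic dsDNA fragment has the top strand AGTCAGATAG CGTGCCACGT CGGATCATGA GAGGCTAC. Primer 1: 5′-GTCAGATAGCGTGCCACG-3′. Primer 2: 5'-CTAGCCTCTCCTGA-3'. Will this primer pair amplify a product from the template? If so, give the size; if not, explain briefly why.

Primer 2 (CTAGCCTCTCCTGA) does not match the top strand, and its reverse complement TCAGGAGAGGCTAG does not match either.
With no annealing site for primer 2, no amplification occurs.

No product — primer 2 has no binding site in the template.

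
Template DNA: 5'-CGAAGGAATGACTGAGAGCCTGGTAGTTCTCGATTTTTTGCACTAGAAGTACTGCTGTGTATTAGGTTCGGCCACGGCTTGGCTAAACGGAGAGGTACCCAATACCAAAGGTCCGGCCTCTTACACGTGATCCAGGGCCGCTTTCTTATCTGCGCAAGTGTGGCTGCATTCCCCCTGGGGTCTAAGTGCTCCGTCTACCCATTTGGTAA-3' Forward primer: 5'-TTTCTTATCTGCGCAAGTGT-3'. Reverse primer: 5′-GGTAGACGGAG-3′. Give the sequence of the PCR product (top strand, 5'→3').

Forward primer TTTCTTATCTGCGCAAGTGT is found on the top strand at positions 142–161.
Taking the reverse complement of GGTAGACGGAG gives CTCCGTCTACC, found at positions 189–199 on the template; the primer anneals here to the top strand with its 3' end pointing upstream.
The product is the template from position 142 through 199 (58 bp).

5'-TTTCTTATCTGCGCAAGTGTGGCTGCATTCCCCCTGGGGTCTAAGTGCTCCGTCTACC-3'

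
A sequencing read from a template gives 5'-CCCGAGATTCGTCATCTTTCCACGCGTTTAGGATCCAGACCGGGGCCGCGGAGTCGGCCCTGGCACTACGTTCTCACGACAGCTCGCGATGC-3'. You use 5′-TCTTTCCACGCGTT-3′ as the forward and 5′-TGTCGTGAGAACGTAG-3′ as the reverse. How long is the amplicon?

Forward primer TCTTTCCACGCGTT is found on the top strand at positions 15–28.
Reverse complement of the reverse primer: CTACGTTCTCACGACA. This occurs on the top strand at positions 66–81.
The product runs from position 15 to position 81, so its length is 81 − 15 + 1 = 67 bp.

67 bp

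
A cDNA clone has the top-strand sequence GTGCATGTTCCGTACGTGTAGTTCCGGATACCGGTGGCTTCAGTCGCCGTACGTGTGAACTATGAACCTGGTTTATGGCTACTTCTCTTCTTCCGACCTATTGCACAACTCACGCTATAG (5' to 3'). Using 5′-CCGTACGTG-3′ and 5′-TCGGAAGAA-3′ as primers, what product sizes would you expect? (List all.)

87 bp, 50 bp

The forward primer CCGTACGTG matches the top strand at positions 10–18, 47–55.
The reverse primer's reverse complement is TTCTTCCGA, matching at positions 88–96.
Each forward site pairs with the reverse site to give a product ending at position 96: sizes 87, 50 bp.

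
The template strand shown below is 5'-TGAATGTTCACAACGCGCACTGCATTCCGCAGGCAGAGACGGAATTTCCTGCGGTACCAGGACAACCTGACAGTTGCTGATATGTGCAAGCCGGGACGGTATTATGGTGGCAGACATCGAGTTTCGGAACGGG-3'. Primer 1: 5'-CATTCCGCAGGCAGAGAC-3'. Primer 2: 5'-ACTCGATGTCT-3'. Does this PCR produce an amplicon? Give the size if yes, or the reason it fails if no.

Primer 1 (CATTCCGCAGGCAGAGAC) matches the top strand at positions 23–40; it acts as a forward primer.
Primer 2's reverse complement is AGACATCGAGT, matching the top strand at positions 112–122; it acts as a reverse primer.
The 3' ends face each other across positions 23–122, giving a 100 bp product.

Yes — a 100 bp product.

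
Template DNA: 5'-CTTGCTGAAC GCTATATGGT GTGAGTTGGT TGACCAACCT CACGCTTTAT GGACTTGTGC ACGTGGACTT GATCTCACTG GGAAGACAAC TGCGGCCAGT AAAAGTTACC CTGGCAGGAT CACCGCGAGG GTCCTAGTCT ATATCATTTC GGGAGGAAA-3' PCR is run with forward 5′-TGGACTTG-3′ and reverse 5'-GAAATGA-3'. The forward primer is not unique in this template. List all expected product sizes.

The forward primer TGGACTTG matches the top strand at positions 50–57, 64–71.
The reverse primer's reverse complement is TCATTTC, matching at positions 144–150.
Each forward site pairs with the reverse site to give a product ending at position 150: sizes 101, 87 bp.

101 bp, 87 bp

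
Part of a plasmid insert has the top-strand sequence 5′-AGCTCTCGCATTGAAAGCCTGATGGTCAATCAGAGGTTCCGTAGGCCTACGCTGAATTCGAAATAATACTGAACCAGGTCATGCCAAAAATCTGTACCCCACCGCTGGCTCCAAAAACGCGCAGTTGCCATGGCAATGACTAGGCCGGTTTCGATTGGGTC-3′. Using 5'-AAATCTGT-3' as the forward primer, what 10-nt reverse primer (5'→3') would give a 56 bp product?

The forward primer binds at positions 88–95, so a 56 bp product ends at position 88 + 56 − 1 = 143.
The reverse primer anneals to the top strand over positions 134–143, i.e. to CAATGACTAG.
Its sequence written 5'→3' is the reverse complement: CTAGTCATTG.

5'-CTAGTCATTG-3'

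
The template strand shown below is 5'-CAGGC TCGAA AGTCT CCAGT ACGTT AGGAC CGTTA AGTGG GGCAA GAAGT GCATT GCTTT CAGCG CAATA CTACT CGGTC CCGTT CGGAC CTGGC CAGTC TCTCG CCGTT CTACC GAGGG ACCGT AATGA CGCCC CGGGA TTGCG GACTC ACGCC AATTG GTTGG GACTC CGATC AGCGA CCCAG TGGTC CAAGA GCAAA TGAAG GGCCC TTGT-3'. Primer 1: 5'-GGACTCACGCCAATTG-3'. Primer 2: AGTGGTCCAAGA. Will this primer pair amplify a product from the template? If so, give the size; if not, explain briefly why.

No product — both primers anneal to the same strand and extend in the same direction.

Primer 1 (GGACTCACGCCAATTG) matches the top strand at positions 145–160 (3' end points downstream).
Primer 2 (AGTGGTCCAAGA) also matches the top strand directly, at positions 184–195 — its reverse complement TCTTGGACCACT is not present.
Both primers anneal to the bottom strand with 3' ends pointing the same way, so neither can prime synthesis back toward the other.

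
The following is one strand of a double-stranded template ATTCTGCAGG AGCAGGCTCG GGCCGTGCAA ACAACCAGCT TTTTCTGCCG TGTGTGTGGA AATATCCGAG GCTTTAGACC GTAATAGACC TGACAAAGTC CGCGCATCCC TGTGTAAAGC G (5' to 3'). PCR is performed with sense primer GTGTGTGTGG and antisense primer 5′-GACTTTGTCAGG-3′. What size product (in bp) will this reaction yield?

51 bp

Scanning the template, GTGTGTGTGG occurs at positions 50–59; this primer anneals to the bottom strand there with its 3' end pointing downstream.
The reverse primer's reverse complement is CCTGACAAAGTC, which matches the template at positions 89–100.
Product length = (reverse-primer end) − (forward-primer start) + 1 = 100 − 50 + 1 = 51 bp.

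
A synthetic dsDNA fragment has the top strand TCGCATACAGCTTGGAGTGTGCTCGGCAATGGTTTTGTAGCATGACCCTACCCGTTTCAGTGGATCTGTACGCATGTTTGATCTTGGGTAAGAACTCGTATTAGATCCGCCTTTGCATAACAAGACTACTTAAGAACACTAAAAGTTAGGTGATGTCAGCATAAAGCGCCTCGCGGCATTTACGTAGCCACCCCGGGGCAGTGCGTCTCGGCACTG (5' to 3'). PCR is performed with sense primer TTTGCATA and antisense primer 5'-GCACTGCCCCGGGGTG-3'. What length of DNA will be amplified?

93 bp

Forward primer TTTGCATA is found on the top strand at positions 112–119.
Taking the reverse complement of GCACTGCCCCGGGGTG gives CACCCCGGGGCAGTGC, found at positions 189–204 on the template; the primer anneals here to the top strand with its 3' end pointing upstream.
The product runs from position 112 to position 204, so its length is 204 − 112 + 1 = 93 bp.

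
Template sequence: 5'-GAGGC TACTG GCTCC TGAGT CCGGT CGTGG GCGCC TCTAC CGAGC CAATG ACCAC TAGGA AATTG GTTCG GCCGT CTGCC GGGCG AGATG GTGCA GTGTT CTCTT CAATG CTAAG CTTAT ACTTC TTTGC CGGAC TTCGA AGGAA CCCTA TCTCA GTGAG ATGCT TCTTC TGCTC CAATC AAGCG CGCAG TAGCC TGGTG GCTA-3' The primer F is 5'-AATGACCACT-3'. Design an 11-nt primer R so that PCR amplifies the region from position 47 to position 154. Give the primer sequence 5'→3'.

5'-GAGATAGGGTT-3'

The product's 3' end on the top strand is position 154.
The reverse primer anneals to the top strand over positions 144–154, i.e. to AACCCTATCTC.
Its sequence written 5'→3' is the reverse complement: GAGATAGGGTT.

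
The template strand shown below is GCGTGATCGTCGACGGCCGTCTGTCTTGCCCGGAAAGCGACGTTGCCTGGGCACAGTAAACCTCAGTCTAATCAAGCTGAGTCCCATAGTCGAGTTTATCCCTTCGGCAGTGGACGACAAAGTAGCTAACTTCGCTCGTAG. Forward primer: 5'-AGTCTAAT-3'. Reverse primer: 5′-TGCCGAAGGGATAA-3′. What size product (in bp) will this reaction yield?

Scanning the template, AGTCTAAT occurs at positions 65–72; this primer anneals to the bottom strand there with its 3' end pointing downstream.
Reverse complement of the reverse primer: TTATCCCTTCGGCA. This occurs on the top strand at positions 96–109.
The product runs from position 65 to position 109, so its length is 109 − 65 + 1 = 45 bp.

45 bp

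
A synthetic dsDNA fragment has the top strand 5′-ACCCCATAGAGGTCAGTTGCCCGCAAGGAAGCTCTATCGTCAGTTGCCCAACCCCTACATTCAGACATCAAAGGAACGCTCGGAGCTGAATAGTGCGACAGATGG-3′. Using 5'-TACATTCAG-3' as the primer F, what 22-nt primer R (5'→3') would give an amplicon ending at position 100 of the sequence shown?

The forward primer binds at positions 56–64; the product's 3' end on the top strand is position 100.
The reverse primer anneals to the top strand over positions 79–100, i.e. to CTCGGAGCTGAATAGTGCGACA.
Its sequence written 5'→3' is the reverse complement: TGTCGCACTATTCAGCTCCGAG.

5'-TGTCGCACTATTCAGCTCCGAG-3'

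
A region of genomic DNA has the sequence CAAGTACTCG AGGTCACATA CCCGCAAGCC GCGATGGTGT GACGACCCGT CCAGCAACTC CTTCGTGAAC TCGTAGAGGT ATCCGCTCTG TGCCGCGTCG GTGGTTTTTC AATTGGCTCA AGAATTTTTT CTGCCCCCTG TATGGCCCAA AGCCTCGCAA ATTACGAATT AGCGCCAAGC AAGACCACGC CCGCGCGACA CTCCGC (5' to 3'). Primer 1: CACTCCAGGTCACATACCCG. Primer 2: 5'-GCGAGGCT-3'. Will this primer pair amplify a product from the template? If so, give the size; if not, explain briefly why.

Primer 1 (CACTCCAGGTCACATACCCG) does not match the top strand, and its reverse complement CGGGTATGTGACCTGGAGTG does not match either.
With no annealing site for primer 1, no amplification occurs.

No product — primer 1 has no binding site in the template.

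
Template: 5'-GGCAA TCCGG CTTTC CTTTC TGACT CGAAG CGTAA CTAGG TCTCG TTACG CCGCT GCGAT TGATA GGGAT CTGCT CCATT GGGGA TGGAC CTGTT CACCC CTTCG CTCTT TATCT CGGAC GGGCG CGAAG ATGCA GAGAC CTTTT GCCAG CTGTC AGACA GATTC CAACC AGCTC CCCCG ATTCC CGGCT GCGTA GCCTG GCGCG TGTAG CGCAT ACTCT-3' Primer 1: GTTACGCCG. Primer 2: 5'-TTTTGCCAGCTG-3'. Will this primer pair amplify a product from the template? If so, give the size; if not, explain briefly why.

No product — both primers anneal to the same strand and extend in the same direction.

Primer 1 (GTTACGCCG) matches the top strand at positions 45–53 (3' end points downstream).
Primer 2 (TTTTGCCAGCTG) also matches the top strand directly, at positions 142–153 — its reverse complement CAGCTGGCAAAA is not present.
Both primers anneal to the bottom strand with 3' ends pointing the same way, so neither can prime synthesis back toward the other.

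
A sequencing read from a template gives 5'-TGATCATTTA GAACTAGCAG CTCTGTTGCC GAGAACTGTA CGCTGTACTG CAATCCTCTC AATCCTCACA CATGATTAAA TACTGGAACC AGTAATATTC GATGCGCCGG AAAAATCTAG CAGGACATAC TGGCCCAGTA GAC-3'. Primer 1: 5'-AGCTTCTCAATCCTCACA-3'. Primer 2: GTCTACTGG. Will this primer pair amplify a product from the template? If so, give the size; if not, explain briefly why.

No product — primer 1 has no binding site in the template.

Primer 1 (AGCTTCTCAATCCTCACA) does not match the top strand, and its reverse complement TGTGAGGATTGAGAAGCT does not match either.
With no annealing site for primer 1, no amplification occurs.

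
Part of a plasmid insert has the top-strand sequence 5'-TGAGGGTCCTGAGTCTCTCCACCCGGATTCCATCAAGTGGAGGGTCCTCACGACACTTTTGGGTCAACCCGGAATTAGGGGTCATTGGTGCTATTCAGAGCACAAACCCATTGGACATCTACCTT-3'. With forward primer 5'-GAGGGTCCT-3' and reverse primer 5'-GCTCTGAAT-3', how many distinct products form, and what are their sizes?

The forward primer GAGGGTCCT matches the top strand at positions 2–10, 40–48.
The reverse primer's reverse complement is ATTCAGAGC, matching at positions 93–101.
Each forward site pairs with the reverse site to give a product ending at position 101: sizes 100, 62 bp.

Two products: 100 bp, 62 bp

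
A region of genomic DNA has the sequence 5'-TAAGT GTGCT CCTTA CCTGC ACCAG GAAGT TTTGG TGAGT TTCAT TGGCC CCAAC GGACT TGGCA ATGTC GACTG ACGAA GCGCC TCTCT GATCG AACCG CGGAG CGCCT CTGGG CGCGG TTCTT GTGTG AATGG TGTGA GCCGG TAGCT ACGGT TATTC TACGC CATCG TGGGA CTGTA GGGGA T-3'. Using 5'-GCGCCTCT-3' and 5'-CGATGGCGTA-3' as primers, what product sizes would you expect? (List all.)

The forward primer GCGCCTCT matches the top strand at positions 81–88, 105–112.
The reverse primer's reverse complement is TACGCCATCG, matching at positions 161–170.
Each forward site pairs with the reverse site to give a product ending at position 170: sizes 90, 66 bp.

90 bp, 66 bp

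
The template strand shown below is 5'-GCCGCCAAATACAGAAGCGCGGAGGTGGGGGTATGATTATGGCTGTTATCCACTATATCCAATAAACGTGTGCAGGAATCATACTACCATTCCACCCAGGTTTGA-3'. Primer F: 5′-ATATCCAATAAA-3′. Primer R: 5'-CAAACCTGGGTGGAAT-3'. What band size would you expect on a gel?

The forward primer matches the template at positions 55–66.
The reverse primer's reverse complement is ATTCCACCCAGGTTTG, which matches the template at positions 89–104.
The product runs from position 55 to position 104, so its length is 104 − 55 + 1 = 50 bp.

50 bp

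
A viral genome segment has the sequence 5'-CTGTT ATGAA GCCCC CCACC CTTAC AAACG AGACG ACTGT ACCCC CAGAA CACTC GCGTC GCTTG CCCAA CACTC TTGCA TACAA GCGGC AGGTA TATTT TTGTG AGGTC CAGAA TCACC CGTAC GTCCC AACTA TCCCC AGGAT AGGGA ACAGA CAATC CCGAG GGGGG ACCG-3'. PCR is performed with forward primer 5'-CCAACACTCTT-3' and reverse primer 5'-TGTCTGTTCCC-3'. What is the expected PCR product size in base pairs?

Forward primer CCAACACTCTT is found on the top strand at positions 67–77.
Taking the reverse complement of TGTCTGTTCCC gives GGGAACAGACA, found at positions 147–157 on the template; the primer anneals here to the top strand with its 3' end pointing upstream.
The product runs from position 67 to position 157, so its length is 157 − 67 + 1 = 91 bp.

91 bp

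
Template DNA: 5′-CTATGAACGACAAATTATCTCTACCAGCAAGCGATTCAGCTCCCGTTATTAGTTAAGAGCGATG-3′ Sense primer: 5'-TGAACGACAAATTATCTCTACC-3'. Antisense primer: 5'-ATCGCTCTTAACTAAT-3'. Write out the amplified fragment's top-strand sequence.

5'-TGAACGACAAATTATCTCTACCAGCAAGCGATTCAGCTCCCGTTATTAGTTAAGAGCGAT-3'

Forward primer TGAACGACAAATTATCTCTACC is found on the top strand at positions 4–25.
Taking the reverse complement of ATCGCTCTTAACTAAT gives ATTAGTTAAGAGCGAT, found at positions 48–63 on the template; the primer anneals here to the top strand with its 3' end pointing upstream.
The product is the template from position 4 through 63 (60 bp).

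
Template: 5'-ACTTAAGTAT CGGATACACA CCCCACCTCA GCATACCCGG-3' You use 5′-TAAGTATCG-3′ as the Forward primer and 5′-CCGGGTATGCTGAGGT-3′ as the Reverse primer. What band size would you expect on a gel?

Forward primer TAAGTATCG is found on the top strand at positions 4–12.
The reverse primer's reverse complement is ACCTCAGCATACCCGG, which matches the template at positions 25–40.
The product runs from position 4 to position 40, so its length is 40 − 4 + 1 = 37 bp.

37 bp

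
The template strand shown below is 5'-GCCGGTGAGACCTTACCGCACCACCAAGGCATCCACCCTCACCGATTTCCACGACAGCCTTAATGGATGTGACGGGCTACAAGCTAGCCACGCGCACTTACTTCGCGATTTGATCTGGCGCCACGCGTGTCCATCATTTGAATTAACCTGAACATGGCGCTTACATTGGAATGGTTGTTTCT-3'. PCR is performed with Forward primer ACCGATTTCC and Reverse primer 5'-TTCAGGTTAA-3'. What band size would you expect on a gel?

112 bp

Scanning the template, ACCGATTTCC occurs at positions 41–50; this primer anneals to the bottom strand there with its 3' end pointing downstream.
Taking the reverse complement of TTCAGGTTAA gives TTAACCTGAA, found at positions 143–152 on the template; the primer anneals here to the top strand with its 3' end pointing upstream.
The product runs from position 41 to position 152, so its length is 152 − 41 + 1 = 112 bp.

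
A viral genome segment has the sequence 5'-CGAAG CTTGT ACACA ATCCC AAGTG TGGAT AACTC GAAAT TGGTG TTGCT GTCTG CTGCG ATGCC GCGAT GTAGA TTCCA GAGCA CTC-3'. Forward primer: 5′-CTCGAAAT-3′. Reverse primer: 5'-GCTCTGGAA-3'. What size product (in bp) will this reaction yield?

Scanning the template, CTCGAAAT occurs at positions 33–40; this primer anneals to the bottom strand there with its 3' end pointing downstream.
Taking the reverse complement of GCTCTGGAA gives TTCCAGAGC, found at positions 76–84 on the template; the primer anneals here to the top strand with its 3' end pointing upstream.
The product runs from position 33 to position 84, so its length is 84 − 33 + 1 = 52 bp.

52 bp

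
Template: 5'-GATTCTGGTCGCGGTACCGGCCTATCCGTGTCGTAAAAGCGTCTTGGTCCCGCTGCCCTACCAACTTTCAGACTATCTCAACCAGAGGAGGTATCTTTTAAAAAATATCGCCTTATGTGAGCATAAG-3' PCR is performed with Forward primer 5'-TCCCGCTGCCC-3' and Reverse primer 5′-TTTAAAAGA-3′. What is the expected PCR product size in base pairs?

The forward primer matches the template at positions 48–58.
Taking the reverse complement of TTTAAAAGA gives TCTTTTAAA, found at positions 94–102 on the template; the primer anneals here to the top strand with its 3' end pointing upstream.
Amplicon spans positions 48–102: 55 bp.

55 bp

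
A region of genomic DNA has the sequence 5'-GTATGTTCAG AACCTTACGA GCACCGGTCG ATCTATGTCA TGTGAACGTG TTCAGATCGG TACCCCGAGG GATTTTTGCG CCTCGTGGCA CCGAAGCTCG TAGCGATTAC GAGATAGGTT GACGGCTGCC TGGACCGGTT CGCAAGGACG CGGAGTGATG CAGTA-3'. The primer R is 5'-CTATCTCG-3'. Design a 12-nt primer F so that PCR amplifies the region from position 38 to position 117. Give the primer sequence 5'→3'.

5'-TCATGTGAACGT-3'

The reverse primer's reverse complement CGAGATAG matches the template at positions 110–117; the product starts at position 38.
The forward primer is identical to the top strand over positions 38–49: TCATGTGAACGT.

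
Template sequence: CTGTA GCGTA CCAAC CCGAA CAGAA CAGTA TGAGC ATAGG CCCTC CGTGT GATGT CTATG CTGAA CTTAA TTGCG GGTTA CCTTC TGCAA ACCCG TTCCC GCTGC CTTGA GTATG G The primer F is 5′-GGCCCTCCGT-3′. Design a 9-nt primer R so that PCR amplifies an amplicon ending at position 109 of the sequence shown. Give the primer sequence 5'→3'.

The forward primer binds at positions 39–48; the product's 3' end on the top strand is position 109.
The reverse primer anneals to the top strand over positions 101–109, i.e. to GCTGCCTTG.
Its sequence written 5'→3' is the reverse complement: CAAGGCAGC.

5'-CAAGGCAGC-3'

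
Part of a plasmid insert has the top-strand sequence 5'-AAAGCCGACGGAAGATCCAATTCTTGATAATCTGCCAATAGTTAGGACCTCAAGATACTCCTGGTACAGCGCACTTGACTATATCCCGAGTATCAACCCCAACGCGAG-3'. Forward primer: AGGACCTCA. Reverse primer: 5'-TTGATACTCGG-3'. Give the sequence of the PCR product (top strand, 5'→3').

5'-AGGACCTCAAGATACTCCTGGTACAGCGCACTTGACTATATCCCGAGTATCAA-3'

Forward primer AGGACCTCA is found on the top strand at positions 44–52.
Reverse complement of the reverse primer: CCGAGTATCAA. This occurs on the top strand at positions 86–96.
The product is the template from position 44 through 96 (53 bp).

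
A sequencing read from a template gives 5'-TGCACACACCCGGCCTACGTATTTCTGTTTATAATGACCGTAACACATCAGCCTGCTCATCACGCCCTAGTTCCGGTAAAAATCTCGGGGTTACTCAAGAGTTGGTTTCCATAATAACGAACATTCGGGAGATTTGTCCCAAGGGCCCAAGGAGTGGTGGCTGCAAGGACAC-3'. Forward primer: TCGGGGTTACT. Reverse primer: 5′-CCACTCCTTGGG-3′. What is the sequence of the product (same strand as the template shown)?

5'-TCGGGGTTACTCAAGAGTTGGTTTCCATAATAACGAACATTCGGGAGATTTGTCCCAAGGGCCCAAGGAGTGG-3'

The forward primer matches the template at positions 85–95.
Reverse complement of the reverse primer: CCCAAGGAGTGG. This occurs on the top strand at positions 146–157.
The product is the template from position 85 through 157 (73 bp).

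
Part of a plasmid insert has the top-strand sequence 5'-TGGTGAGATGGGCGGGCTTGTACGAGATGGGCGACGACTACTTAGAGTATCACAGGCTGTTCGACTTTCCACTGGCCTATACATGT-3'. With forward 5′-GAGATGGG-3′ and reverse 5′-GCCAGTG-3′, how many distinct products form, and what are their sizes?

The forward primer GAGATGGG matches the top strand at positions 5–12, 24–31.
The reverse primer's reverse complement is CACTGGC, matching at positions 70–76.
Each forward site pairs with the reverse site to give a product ending at position 76: sizes 72, 53 bp.

Two products: 72 bp, 53 bp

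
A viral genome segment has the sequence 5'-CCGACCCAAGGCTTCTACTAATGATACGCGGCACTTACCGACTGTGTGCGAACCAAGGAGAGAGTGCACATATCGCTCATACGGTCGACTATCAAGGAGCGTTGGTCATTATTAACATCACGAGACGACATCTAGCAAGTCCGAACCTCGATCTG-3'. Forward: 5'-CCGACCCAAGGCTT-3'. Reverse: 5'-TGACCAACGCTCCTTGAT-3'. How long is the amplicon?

The forward primer matches the template at positions 1–14.
Reverse complement of the reverse primer: ATCAAGGAGCGTTGGTCA. This occurs on the top strand at positions 91–108.
The product runs from position 1 to position 108, so its length is 108 − 1 + 1 = 108 bp.

108 bp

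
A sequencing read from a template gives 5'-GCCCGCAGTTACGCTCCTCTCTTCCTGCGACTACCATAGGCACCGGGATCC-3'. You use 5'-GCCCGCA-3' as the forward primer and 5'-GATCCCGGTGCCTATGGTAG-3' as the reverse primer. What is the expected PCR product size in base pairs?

Forward primer GCCCGCA is found on the top strand at positions 1–7.
Reverse complement of the reverse primer: CTACCATAGGCACCGGGATC. This occurs on the top strand at positions 31–50.
Amplicon spans positions 1–50: 50 bp.

50 bp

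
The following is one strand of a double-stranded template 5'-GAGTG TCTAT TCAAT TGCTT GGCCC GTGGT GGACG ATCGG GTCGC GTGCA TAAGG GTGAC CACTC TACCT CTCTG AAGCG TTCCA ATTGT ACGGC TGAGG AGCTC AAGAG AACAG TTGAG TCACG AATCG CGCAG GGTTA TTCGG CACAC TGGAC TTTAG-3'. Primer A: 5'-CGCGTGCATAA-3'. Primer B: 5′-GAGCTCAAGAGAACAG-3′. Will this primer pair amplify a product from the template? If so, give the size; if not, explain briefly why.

Primer A (CGCGTGCATAA) matches the top strand at positions 43–53 (3' end points downstream).
Primer B (GAGCTCAAGAGAACAG) also matches the top strand directly, at positions 100–115 — its reverse complement CTGTTCTCTTGAGCTC is not present.
Both primers anneal to the bottom strand with 3' ends pointing the same way, so neither can prime synthesis back toward the other.

No product — both primers anneal to the same strand and extend in the same direction.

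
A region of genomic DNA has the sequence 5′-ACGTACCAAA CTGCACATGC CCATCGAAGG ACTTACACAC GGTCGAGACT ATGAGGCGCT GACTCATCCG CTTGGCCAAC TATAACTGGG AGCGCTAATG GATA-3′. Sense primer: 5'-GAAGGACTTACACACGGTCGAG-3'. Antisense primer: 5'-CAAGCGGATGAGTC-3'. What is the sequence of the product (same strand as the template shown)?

5'-GAAGGACTTACACACGGTCGAGACTATGAGGCGCTGACTCATCCGCTTG-3'

Forward primer GAAGGACTTACACACGGTCGAG is found on the top strand at positions 26–47.
Reverse complement of the reverse primer: GACTCATCCGCTTG. This occurs on the top strand at positions 61–74.
The product is the template from position 26 through 74 (49 bp).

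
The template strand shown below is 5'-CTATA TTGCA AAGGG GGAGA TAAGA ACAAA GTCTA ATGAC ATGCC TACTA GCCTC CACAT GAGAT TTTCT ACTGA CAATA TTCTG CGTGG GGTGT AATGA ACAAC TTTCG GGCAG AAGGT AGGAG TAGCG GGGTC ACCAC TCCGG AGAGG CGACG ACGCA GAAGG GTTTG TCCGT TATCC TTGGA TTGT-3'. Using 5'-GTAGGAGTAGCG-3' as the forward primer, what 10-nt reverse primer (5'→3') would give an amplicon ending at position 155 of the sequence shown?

The forward primer binds at positions 119–130; the product's 3' end on the top strand is position 155.
The reverse primer anneals to the top strand over positions 146–155, i.e. to AGAGGCGACG.
Its sequence written 5'→3' is the reverse complement: CGTCGCCTCT.

5'-CGTCGCCTCT-3'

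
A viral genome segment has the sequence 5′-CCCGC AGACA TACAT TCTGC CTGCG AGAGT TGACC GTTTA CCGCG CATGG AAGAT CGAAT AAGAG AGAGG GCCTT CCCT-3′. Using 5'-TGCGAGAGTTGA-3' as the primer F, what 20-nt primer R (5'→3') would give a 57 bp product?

5'-GGGAAGGCCCTCTCTCTTAT-3'

The forward primer binds at positions 22–33, so a 57 bp product ends at position 22 + 57 − 1 = 78.
The reverse primer anneals to the top strand over positions 59–78, i.e. to ATAAGAGAGAGGGCCTTCCC.
Its sequence written 5'→3' is the reverse complement: GGGAAGGCCCTCTCTCTTAT.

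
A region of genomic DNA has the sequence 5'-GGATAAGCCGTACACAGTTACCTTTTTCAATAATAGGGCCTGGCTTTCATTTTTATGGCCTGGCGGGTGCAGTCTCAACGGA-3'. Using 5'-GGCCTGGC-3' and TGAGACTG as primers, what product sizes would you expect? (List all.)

The forward primer GGCCTGGC matches the top strand at positions 37–44, 57–64.
The reverse primer's reverse complement is CAGTCTCA, matching at positions 70–77.
Each forward site pairs with the reverse site to give a product ending at position 77: sizes 41, 21 bp.

41 bp, 21 bp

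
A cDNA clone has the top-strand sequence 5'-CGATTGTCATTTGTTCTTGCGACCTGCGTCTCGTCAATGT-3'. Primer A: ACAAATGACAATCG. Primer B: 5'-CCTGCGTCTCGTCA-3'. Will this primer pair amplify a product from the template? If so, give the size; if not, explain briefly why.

No product — the primers' 3' ends point away from each other.

Primer A (ACAAATGACAATCG) has reverse complement CGATTGTCATTTGT, which matches the top strand at positions 1–14; primer A anneals to the top strand there with its 3' end pointing upstream toward position 1.
Primer B (CCTGCGTCTCGTCA) matches the top strand directly at positions 23–36; it anneals to the bottom strand with its 3' end pointing downstream toward position 36.
The 3' ends diverge (primer A extends toward position 1, primer B toward position 40), so the primers never converge on a shared product.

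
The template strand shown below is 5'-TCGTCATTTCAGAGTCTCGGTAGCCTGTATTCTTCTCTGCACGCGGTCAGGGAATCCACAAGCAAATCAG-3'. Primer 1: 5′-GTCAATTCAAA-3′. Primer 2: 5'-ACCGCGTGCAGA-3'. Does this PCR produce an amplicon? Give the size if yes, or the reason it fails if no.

Primer 1 (GTCAATTCAAA) does not match the top strand, and its reverse complement TTTGAATTGAC does not match either.
With no annealing site for primer 1, no amplification occurs.

No product — primer 1 has no binding site in the template.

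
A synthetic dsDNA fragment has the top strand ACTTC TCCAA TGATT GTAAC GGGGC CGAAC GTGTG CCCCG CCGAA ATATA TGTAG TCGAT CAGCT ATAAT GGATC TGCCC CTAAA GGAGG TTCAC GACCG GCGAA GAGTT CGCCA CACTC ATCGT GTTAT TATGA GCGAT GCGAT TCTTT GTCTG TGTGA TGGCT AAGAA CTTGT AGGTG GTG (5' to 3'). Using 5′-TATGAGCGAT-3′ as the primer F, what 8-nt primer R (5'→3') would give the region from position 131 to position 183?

The product's 3' end on the top strand is position 183.
The reverse primer anneals to the top strand over positions 176–183, i.e. to AGGTGGTG.
Its sequence written 5'→3' is the reverse complement: CACCACCT.

5'-CACCACCT-3'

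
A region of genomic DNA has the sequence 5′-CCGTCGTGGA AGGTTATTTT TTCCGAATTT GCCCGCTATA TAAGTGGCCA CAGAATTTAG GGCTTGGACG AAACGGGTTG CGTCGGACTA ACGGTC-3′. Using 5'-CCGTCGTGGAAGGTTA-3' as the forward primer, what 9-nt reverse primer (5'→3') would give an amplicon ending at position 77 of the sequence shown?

5'-CCCGTTTCG-3'

The forward primer binds at positions 1–16; the product's 3' end on the top strand is position 77.
The reverse primer anneals to the top strand over positions 69–77, i.e. to CGAAACGGG.
Its sequence written 5'→3' is the reverse complement: CCCGTTTCG.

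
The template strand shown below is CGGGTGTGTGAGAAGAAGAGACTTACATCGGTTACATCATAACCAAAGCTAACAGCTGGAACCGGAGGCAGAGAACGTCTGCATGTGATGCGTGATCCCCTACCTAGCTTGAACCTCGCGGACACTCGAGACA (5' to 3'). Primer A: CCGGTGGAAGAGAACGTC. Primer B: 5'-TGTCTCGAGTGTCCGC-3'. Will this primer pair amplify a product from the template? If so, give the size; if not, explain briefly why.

No product — primer A has no binding site in the template.

Primer A (CCGGTGGAAGAGAACGTC) does not match the top strand, and its reverse complement GACGTTCTCTTCCACCGG does not match either.
With no annealing site for primer A, no amplification occurs.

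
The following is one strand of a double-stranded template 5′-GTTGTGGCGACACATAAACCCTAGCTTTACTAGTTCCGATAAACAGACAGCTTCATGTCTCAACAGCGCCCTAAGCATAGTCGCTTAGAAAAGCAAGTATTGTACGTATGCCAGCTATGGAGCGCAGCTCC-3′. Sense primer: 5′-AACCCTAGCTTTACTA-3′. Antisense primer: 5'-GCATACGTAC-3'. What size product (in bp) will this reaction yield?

Scanning the template, AACCCTAGCTTTACTA occurs at positions 17–32; this primer anneals to the bottom strand there with its 3' end pointing downstream.
Reverse complement of the reverse primer: GTACGTATGC. This occurs on the top strand at positions 102–111.
The product runs from position 17 to position 111, so its length is 111 − 17 + 1 = 95 bp.

95 bp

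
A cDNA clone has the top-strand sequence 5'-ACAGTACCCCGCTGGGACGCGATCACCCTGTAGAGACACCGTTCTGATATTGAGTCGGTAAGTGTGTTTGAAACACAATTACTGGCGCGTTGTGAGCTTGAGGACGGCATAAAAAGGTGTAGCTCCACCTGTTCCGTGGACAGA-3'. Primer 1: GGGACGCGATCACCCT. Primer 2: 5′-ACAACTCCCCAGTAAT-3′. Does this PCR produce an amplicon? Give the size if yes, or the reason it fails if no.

Primer 2 (ACAACTCCCCAGTAAT) does not match the top strand, and its reverse complement ATTACTGGGGAGTTGT does not match either.
With no annealing site for primer 2, no amplification occurs.

No product — primer 2 has no binding site in the template.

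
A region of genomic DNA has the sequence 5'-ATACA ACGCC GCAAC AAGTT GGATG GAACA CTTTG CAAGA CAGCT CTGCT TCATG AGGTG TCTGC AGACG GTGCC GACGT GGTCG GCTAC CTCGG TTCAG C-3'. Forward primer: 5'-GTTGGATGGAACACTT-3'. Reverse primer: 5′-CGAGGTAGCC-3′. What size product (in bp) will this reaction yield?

77 bp

Scanning the template, GTTGGATGGAACACTT occurs at positions 18–33; this primer anneals to the bottom strand there with its 3' end pointing downstream.
Taking the reverse complement of CGAGGTAGCC gives GGCTACCTCG, found at positions 85–94 on the template; the primer anneals here to the top strand with its 3' end pointing upstream.
The product runs from position 18 to position 94, so its length is 94 − 18 + 1 = 77 bp.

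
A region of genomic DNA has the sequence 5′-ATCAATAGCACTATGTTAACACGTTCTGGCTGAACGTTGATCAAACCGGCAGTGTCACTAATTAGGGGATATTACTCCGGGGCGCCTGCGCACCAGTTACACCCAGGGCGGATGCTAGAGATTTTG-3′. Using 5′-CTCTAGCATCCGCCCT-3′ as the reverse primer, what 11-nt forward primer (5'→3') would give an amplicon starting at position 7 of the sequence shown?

The reverse primer's reverse complement AGGGCGGATGCTAGAG matches the template at positions 105–120; the product starts at position 7.
The forward primer is identical to the top strand over positions 7–17: AGCACTATGTT.

5'-AGCACTATGTT-3'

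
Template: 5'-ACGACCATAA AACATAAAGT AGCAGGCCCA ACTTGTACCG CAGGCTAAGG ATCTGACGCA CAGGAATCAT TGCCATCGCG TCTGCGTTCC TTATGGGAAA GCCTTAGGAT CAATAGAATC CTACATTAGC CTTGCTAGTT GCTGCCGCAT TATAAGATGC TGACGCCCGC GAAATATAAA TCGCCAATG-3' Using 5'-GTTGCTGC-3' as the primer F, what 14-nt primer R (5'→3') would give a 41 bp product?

The forward primer binds at positions 138–145, so a 41 bp product ends at position 138 + 41 − 1 = 178.
The reverse primer anneals to the top strand over positions 165–178, i.e. to GCCCGCGAAATATA.
Its sequence written 5'→3' is the reverse complement: TATATTTCGCGGGC.

5'-TATATTTCGCGGGC-3'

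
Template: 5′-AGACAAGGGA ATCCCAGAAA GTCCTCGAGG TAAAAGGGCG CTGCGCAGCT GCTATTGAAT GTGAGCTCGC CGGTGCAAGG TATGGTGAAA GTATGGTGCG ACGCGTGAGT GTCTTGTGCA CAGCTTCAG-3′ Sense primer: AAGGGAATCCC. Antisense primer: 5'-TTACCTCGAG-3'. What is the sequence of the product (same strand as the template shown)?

Forward primer AAGGGAATCCC is found on the top strand at positions 5–15.
Reverse complement of the reverse primer: CTCGAGGTAA. This occurs on the top strand at positions 24–33.
The product is the template from position 5 through 33 (29 bp).

5'-AAGGGAATCCCAGAAAGTCCTCGAGGTAA-3'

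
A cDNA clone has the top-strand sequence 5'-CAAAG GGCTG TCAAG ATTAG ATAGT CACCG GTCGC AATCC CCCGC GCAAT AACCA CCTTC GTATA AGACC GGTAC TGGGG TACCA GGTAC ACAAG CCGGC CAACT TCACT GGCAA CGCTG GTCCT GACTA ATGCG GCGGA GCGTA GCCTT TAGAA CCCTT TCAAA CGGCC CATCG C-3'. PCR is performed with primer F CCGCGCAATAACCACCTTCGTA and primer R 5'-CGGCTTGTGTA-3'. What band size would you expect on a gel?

57 bp

Scanning the template, CCGCGCAATAACCACCTTCGTA occurs at positions 42–63; this primer anneals to the bottom strand there with its 3' end pointing downstream.
Reverse complement of the reverse primer: TACACAAGCCG. This occurs on the top strand at positions 88–98.
Amplicon spans positions 42–98: 57 bp.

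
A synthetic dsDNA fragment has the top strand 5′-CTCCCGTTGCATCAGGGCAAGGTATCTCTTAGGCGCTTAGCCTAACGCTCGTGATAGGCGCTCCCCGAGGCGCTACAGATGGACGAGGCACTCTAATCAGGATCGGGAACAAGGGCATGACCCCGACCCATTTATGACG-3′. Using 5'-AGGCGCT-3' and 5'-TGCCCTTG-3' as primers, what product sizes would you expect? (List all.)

The forward primer AGGCGCT matches the top strand at positions 31–37, 56–62, 68–74.
The reverse primer's reverse complement is CAAGGGCA, matching at positions 110–117.
Each forward site pairs with the reverse site to give a product ending at position 117: sizes 87, 62, 50 bp.

87 bp, 62 bp, 50 bp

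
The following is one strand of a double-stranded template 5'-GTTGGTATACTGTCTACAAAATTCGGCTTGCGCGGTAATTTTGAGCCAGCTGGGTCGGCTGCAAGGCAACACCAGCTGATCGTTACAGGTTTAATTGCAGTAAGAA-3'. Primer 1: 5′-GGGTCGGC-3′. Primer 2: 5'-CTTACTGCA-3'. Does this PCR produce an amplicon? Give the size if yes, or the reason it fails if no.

Yes — a 53 bp product.

Primer 1 (GGGTCGGC) matches the top strand at positions 52–59; it acts as a forward primer.
Primer 2's reverse complement is TGCAGTAAG, matching the top strand at positions 96–104; it acts as a reverse primer.
The 3' ends face each other across positions 52–104, giving a 53 bp product.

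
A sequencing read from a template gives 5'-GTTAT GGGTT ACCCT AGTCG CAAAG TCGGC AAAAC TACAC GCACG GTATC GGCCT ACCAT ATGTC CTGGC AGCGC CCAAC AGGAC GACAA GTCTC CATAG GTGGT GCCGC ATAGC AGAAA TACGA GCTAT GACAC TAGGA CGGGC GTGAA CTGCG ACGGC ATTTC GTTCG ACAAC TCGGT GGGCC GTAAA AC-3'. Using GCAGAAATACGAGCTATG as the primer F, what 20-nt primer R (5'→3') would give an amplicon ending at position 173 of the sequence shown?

The forward primer binds at positions 114–131; the product's 3' end on the top strand is position 173.
The reverse primer anneals to the top strand over positions 154–173, i.e. to CGACGGCATTTCGTTCGACA.
Its sequence written 5'→3' is the reverse complement: TGTCGAACGAAATGCCGTCG.

5'-TGTCGAACGAAATGCCGTCG-3'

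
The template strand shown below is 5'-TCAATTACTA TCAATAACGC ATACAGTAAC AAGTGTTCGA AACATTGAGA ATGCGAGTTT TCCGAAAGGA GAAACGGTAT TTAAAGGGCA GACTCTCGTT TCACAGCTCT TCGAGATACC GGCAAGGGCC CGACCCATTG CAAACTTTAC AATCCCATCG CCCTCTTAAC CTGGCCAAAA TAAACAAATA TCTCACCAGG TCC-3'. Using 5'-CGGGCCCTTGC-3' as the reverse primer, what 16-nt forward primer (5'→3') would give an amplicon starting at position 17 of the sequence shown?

The reverse primer's reverse complement GCAAGGGCCCG matches the template at positions 122–132; the product starts at position 17.
The forward primer is identical to the top strand over positions 17–32: ACGCATACAGTAACAA.

5'-ACGCATACAGTAACAA-3'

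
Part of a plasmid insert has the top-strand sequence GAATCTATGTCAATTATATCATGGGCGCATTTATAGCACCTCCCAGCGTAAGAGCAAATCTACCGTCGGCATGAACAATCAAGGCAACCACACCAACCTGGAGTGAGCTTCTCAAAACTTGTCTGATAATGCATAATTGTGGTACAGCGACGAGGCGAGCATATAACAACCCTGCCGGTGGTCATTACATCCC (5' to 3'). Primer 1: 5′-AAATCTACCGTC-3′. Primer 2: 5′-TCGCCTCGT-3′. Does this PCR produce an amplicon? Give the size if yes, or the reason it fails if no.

Yes — a 103 bp product.

Primer 1 (AAATCTACCGTC) matches the top strand at positions 56–67; it acts as a forward primer.
Primer 2's reverse complement is ACGAGGCGA, matching the top strand at positions 150–158; it acts as a reverse primer.
The 3' ends face each other across positions 56–158, giving a 103 bp product.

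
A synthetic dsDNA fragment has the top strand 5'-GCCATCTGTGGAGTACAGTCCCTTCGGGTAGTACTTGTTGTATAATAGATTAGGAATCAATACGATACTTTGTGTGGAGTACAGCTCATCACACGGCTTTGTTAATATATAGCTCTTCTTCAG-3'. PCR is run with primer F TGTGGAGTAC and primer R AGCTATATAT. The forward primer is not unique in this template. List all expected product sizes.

The forward primer TGTGGAGTAC matches the top strand at positions 7–16, 73–82.
The reverse primer's reverse complement is ATATATAGCT, matching at positions 105–114.
Each forward site pairs with the reverse site to give a product ending at position 114: sizes 108, 42 bp.

108 bp, 42 bp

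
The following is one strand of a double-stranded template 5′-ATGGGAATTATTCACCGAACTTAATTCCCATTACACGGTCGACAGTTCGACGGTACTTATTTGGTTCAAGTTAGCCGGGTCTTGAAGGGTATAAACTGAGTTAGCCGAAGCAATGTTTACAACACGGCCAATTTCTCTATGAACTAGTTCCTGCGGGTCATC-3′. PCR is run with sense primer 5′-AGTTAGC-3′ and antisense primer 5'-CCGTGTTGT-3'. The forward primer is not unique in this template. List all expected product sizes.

59 bp, 29 bp

The forward primer AGTTAGC matches the top strand at positions 69–75, 99–105.
The reverse primer's reverse complement is ACAACACGG, matching at positions 119–127.
Each forward site pairs with the reverse site to give a product ending at position 127: sizes 59, 29 bp.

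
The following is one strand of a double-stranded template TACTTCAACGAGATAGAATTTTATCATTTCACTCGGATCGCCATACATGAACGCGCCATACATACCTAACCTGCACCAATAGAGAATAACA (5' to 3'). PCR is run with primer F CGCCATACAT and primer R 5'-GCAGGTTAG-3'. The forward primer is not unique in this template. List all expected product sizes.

The forward primer CGCCATACAT matches the top strand at positions 39–48, 54–63.
The reverse primer's reverse complement is CTAACCTGC, matching at positions 66–74.
Each forward site pairs with the reverse site to give a product ending at position 74: sizes 36, 21 bp.

36 bp, 21 bp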